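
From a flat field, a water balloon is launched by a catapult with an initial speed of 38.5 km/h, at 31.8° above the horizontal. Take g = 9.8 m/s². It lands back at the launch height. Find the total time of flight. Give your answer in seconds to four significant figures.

1.150 s

Convert: 38.5 km/h = 38.5/3.6 = 10.69 m/s.
Components: vₓ = 10.69 cos 31.8° = 9.089 m/s, v_y0 = 10.69 sin 31.8° = 5.635 m/s.
Time of flight on level ground: T = 2 v_y0 / g = 2 × 5.635 / 9.80 = 1.150 s.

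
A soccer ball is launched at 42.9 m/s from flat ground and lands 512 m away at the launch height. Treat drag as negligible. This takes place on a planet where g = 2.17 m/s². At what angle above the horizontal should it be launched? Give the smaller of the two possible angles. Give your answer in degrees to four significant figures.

18.57°

Level-ground range R = v₀² sin(2θ)/g ⇒ sin(2θ) = gR/v₀² = 2.17 × 512 / 42.9² = 0.6037.
2θ = 37.13° or 180° − 37.13° = 142.9°, so θ = 18.57° or 71.43°.
The smaller angle is 18.57°.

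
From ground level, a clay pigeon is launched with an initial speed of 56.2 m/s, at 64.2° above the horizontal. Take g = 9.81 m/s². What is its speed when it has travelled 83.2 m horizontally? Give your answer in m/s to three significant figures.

29.9 m/s

Resolve: vₓ = 56.20 cos 64.2° = 24.46 m/s and v_y0 = 56.20 sin 64.2° = 50.60 m/s.
x = vₓ t ⇒ t = 83.2/24.46 = 3.401 s.
Vertical velocity there: v_y = v_y0 − g t = 50.60 − 9.81 × 3.401 = 17.23 m/s.
Speed: √(vₓ² + v_y²) = √(24.46² + 17.23²) = 29.92 m/s.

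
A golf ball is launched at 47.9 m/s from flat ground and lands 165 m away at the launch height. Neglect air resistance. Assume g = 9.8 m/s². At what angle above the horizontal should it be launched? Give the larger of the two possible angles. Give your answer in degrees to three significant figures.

Level-ground range R = v₀² sin(2θ)/g ⇒ sin(2θ) = gR/v₀² = 9.80 × 165 / 47.9² = 0.7048.
2θ = 44.81° or 180° − 44.81° = 135.2°, so θ = 22.40° or 67.60°.
The larger angle is 67.60°.

67.6°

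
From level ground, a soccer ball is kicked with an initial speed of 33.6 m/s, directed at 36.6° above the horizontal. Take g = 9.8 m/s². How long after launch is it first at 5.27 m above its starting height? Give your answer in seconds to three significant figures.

0.283 s

Horizontal component vₓ = 33.60 cos 36.6° = 26.97 m/s; vertical v_y0 = 33.60 sin 36.6° = 20.03 m/s.
Height y(t) = 20.03 t − 4.900 t² = 5.27 gives 4.900 t² − 20.03 t + 5.27 = 0.
t = [20.03 ± √(20.03² − 2·9.80·5.27)] / 9.80 = (20.03 ± 17.26) / 9.80, so t = 0.2826 s or t = 3.806 s.
The first (ascending) time is 0.2826 s.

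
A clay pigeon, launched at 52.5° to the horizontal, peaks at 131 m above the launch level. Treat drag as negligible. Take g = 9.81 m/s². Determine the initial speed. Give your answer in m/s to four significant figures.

At the peak v_y = 0, so v_y0 = √(2gH) = √(2 × 9.81 × 131) = 50.70 m/s.
v_y0 = v₀ sin θ ⇒ v₀ = 50.70 / sin 52.5° = 63.90 m/s.

63.90 m/s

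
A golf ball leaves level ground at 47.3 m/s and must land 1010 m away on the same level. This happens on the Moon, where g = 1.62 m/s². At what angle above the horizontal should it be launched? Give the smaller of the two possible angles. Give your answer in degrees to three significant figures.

23.5°

Level-ground range R = v₀² sin(2θ)/g ⇒ sin(2θ) = gR/v₀² = 1.62 × 1010 / 47.3² = 0.7313.
2θ = 47.00° or 180° − 47.00° = 133.0°, so θ = 23.50° or 66.50°.
The smaller angle is 23.50°.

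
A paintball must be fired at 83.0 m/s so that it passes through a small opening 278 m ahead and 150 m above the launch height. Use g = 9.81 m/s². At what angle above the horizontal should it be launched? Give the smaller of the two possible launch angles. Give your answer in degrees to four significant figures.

41.88°

Trajectory: y = x tanθ − g x² (1 + tan²θ)/(2v₀²). With x = 278, y = 150, v₀ = 83.0, g = 9.81:
55.03 tan²θ − 278 tanθ + (205.0) = 0.
tanθ = [278 ± √(278² − 4 × 55.03 × (205.0))] / (2 × 55.03) = (278 ± 179.3) / 110.1, giving tanθ = 0.8966 or 4.155.
θ = 41.88° or 76.47°; the smaller is 41.88°.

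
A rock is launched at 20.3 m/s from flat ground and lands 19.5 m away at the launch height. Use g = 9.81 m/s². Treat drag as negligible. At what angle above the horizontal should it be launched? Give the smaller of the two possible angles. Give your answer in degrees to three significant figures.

13.8°

R = v₀² sin 2θ / g gives sin 2θ = gR/v₀² = 9.81·19.5/20.3² = 0.4642.
2θ = 27.66° or 180° − 27.66° = 152.3°, so θ = 13.83° or 76.17°.
The smaller angle is 13.83°.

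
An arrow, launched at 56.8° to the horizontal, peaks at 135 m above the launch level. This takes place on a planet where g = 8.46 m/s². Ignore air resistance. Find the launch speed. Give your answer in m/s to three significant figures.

57.1 m/s

At the peak v_y = 0, so v_y0 = √(2gH) = √(2 × 8.46 × 135) = 47.79 m/s.
v_y0 = v₀ sin θ ⇒ v₀ = 47.79 / sin 56.8° = 57.12 m/s.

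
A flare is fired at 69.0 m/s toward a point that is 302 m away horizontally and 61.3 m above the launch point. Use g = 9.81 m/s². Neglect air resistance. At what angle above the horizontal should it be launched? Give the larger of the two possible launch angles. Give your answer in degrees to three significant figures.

Trajectory: y = x tanθ − g x² (1 + tan²θ)/(2v₀²). With x = 302, y = 61.3, v₀ = 69.0, g = 9.81:
93.96 tan²θ − 302 tanθ + (155.3) = 0.
tanθ = [302 ± √(302² − 4 × 93.96 × (155.3))] / (2 × 93.96) = (302 ± 181.2) / 187.9, giving tanθ = 0.6426 or 2.571.
θ = 32.72° or 68.75°; the larger is 68.75°.

68.7°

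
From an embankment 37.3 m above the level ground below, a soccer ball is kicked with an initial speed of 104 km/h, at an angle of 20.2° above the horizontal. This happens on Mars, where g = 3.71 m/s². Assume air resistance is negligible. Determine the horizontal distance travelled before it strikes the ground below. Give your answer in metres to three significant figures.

215 m

Convert: 104 km/h = 104/3.6 = 28.89 m/s.
vₓ = 28.89 cos 20.2° = 27.11 m/s; v_y0 = 28.89 sin 20.2° = 9.975 m/s.
With up positive and y = 0 at the ground: y(t) = 37.3 + (9.975) t − 1.855 t². Setting y = 0 and taking the positive root: t = [9.975 + √(9.975² + 2·3.71·37.3)] / 3.71 = (9.975 + 19.40) / 3.71 = 7.917 s.
Horizontal distance: R = vₓ t = 27.11 × 7.917 = 214.7 m.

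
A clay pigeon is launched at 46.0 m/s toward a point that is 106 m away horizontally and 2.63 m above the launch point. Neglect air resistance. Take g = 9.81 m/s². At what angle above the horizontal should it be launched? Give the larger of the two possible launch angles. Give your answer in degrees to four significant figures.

75.18°

Trajectory: y = x tanθ − g x² (1 + tan²θ)/(2v₀²). With x = 106, y = 2.63, v₀ = 46.0, g = 9.81:
26.05 tan²θ − 106 tanθ + (28.68) = 0.
tanθ = [106 ± √(106² − 4 × 26.05 × (28.68))] / (2 × 26.05) = (106 ± 90.82) / 52.09, giving tanθ = 0.2914 or 3.778.
θ = 16.25° or 75.18°; the larger is 75.18°.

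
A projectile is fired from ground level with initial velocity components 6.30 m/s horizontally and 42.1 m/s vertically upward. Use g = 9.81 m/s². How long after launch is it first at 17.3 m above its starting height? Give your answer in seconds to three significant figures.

0.433 s

Height y(t) = 42.10 t − 4.905 t² = 17.3 gives 4.905 t² − 42.10 t + 17.3 = 0.
Quadratic formula: t = (42.10 ± √1433.0) / 9.81 = (42.10 ± 37.85) / 9.81 → t = 0.4327 s or 8.150 s.
The first (ascending) time is 0.4327 s.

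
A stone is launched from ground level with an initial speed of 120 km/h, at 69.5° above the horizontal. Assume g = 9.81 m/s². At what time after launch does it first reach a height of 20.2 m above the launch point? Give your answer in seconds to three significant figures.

Convert: 120 km/h = 120/3.6 = 33.33 m/s.
Horizontal component vₓ = 33.33 cos 69.5° = 11.67 m/s; vertical v_y0 = 33.33 sin 69.5° = 31.22 m/s.
Set y = v_y0 t − ½ g t² = 20.2: 4.905 t² − 31.22 t + 20.2 = 0.
t = [31.22 ± √(31.22² − 2·9.81·20.2)] / 9.81 = (31.22 ± 24.05) / 9.81, so t = 0.7309 s or t = 5.635 s.
The first (ascending) time is 0.7309 s.

0.731 s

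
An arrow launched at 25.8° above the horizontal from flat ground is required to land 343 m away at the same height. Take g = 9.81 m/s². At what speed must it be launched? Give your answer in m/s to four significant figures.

65.53 m/s

Level-ground range: R = v₀² sin(2θ)/g, so v₀ = √(gR / sin 2θ).
v₀ = √(9.81 × 343 / sin 51.60°) = √(3365 / 0.7837) = √4293.6 = 65.53 m/s.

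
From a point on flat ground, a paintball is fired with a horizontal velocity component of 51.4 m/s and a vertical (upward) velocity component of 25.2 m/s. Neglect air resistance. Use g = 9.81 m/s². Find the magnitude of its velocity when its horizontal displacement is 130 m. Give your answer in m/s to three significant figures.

Time to reach x = 130 m: t = x/vₓ = 130/51.40 = 2.529 s.
Vertical velocity there: v_y = v_y0 − g t = 25.20 − 9.81 × 2.529 = 0.3887 m/s.
Speed: √(vₓ² + v_y²) = √(51.40² + 0.3887²) = 51.40 m/s.

51.4 m/s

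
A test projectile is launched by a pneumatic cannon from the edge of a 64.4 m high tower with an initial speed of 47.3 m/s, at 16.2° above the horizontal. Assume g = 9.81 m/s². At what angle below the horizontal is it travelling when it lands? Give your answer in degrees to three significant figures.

39.9°

Resolve: vₓ = 47.30 cos 16.2° = 45.42 m/s and v_y0 = 47.30 sin 16.2° = 13.20 m/s.
The projectile lands when y = 64.4 + (13.20) t − ½·9.81·t² = 0. Positive root: t = (13.20 + √(13.20² + 2·9.81·64.4)) / 9.81 = (13.20 + 37.92) / 9.81 = 5.210 s.
At impact: v_y = v_y0 − g t = −37.92 m/s; vₓ = 45.42 m/s.
Angle below horizontal: arctan(|v_y|/vₓ) = arctan(37.92/45.42) = 39.85°.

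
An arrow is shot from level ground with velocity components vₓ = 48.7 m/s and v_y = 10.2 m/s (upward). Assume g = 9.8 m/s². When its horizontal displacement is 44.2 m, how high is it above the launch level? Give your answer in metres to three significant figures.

x = vₓ t ⇒ t = 44.2/48.70 = 0.9076 s.
Height: y = v_y0 t − ½ g t² = 10.20 × 0.9076 − 4.900 × 0.9076² = 9.257 − 4.036 = 5.221 m.

5.22 m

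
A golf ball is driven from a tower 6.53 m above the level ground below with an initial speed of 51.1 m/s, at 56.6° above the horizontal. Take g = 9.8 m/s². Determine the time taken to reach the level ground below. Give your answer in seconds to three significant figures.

Resolve: vₓ = 51.10 cos 56.6° = 28.13 m/s and v_y0 = 51.10 sin 56.6° = 42.66 m/s.
The projectile lands when y = 6.53 + (42.66) t − ½·9.80·t² = 0. Positive root: t = (42.66 + √(42.66² + 2·9.80·6.53)) / 9.80 = (42.66 + 44.14) / 9.80 = 8.857 s.

8.86 s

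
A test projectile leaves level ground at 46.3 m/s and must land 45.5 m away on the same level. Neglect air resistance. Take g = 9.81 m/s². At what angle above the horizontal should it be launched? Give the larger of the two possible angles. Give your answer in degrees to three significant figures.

Level-ground range R = v₀² sin(2θ)/g ⇒ sin(2θ) = gR/v₀² = 9.81 × 45.5 / 46.3² = 0.2082.
2θ = 12.02° or 180° − 12.02° = 168.0°, so θ = 6.009° or 83.99°.
The larger angle is 83.99°.

84.0°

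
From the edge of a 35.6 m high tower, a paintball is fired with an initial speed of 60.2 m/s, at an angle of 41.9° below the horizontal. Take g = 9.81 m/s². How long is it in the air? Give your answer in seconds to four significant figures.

0.8062 s

vₓ = 60.20 cos 41.9° = 44.81 m/s; v_y0 = −40.20 m/s (downward).
With up positive and y = 0 at the ground: y(t) = 35.6 + (−40.20) t − 4.905 t². Setting y = 0 and taking the positive root: t = [−40.20 + √(40.20² + 2·9.81·35.6)] / 9.81 = (−40.20 + 48.11) / 9.81 = 0.8062 s.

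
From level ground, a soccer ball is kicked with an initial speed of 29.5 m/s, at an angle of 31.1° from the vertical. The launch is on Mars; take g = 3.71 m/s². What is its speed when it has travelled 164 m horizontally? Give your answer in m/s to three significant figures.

vₓ = 29.50 sin 31.1° = 15.24 m/s; v_y0 = 29.50 cos 31.1° = 25.26 m/s.
At x = 164 m, t = x/vₓ = 164/15.24 = 10.76 s.
Vertical velocity there: v_y = v_y0 − g t = 25.26 − 3.71 × 10.76 = −14.67 m/s.
Speed: √(vₓ² + v_y²) = √(15.24² + 14.67²) = 21.15 m/s.

21.2 m/s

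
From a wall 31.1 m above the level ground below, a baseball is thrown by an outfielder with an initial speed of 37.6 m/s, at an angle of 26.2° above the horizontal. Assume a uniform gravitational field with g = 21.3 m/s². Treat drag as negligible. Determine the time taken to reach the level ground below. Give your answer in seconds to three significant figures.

2.66 s

Resolve: vₓ = 37.60 cos 26.2° = 33.74 m/s and v_y0 = 37.60 sin 26.2° = 16.60 m/s.
Vertical motion (up positive, ground at y = 0): 10.65 t² − (16.60) t − 31.1 = 0, so t = (16.60 + √(16.60² + 2·21.3·31.1)) / 21.3 = (16.60 + 40.01) / 21.3 = 2.658 s.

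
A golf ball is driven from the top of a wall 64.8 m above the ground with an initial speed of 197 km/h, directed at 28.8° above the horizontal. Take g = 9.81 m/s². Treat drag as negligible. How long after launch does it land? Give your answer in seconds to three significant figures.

7.21 s

Convert: 197 km/h = 197/3.6 = 54.72 m/s.
Horizontal component vₓ = 54.72 cos 28.8° = 47.95 m/s; vertical v_y0 = 54.72 sin 28.8° = 26.36 m/s.
Vertical motion (up positive, ground at y = 0): 4.905 t² − (26.36) t − 64.8 = 0, so t = (26.36 + √(26.36² + 2·9.81·64.8)) / 9.81 = (26.36 + 44.34) / 9.81 = 7.208 s.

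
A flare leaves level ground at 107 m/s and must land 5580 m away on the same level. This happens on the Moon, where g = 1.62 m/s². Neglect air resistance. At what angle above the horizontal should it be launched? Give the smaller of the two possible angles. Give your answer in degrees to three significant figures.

26.1°

R = v₀² sin 2θ / g gives sin 2θ = gR/v₀² = 1.62·5580/107² = 0.7896.
2θ = 52.14° or 180° − 52.14° = 127.9°, so θ = 26.07° or 63.93°.
The smaller angle is 26.07°.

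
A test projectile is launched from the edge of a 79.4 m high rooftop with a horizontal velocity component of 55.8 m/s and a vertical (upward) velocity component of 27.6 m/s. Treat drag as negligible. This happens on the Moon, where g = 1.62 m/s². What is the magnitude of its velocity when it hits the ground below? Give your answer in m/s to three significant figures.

Vertical motion (up positive, ground at y = 0): 0.8100 t² − (27.60) t − 79.4 = 0, so t = (27.60 + √(27.60² + 2·1.62·79.4)) / 1.62 = (27.60 + 31.92) / 1.62 = 36.74 s.
Vertical velocity at impact: v_y = v_y0 − g t = 27.60 − 1.62 × 36.74 = −31.92 m/s.
Speed: |v| = √(vₓ² + v_y²) = √(55.80² + 31.92²) = 64.29 m/s.

64.3 m/s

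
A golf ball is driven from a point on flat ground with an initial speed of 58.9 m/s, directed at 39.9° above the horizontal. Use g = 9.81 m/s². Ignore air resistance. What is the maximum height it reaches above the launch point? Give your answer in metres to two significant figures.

Components: vₓ = 58.90 cos 39.9° = 45.19 m/s, v_y0 = 58.90 sin 39.9° = 37.78 m/s.
Peak height H = v_y0² / (2g) = 1427.4 / 19.62 = 72.75 m.

73 m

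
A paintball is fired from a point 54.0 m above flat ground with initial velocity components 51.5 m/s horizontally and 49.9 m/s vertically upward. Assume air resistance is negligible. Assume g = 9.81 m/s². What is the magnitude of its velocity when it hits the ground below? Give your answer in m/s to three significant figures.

Vertical motion (up positive, ground at y = 0): 4.905 t² − (49.90) t − 54.0 = 0, so t = (49.90 + √(49.90² + 2·9.81·54.0)) / 9.81 = (49.90 + 59.58) / 9.81 = 11.16 s.
Vertical velocity at impact: v_y = v_y0 − g t = 49.90 − 9.81 × 11.16 = −59.58 m/s.
Speed: |v| = √(vₓ² + v_y²) = √(51.50² + 59.58²) = 78.75 m/s.

78.8 m/s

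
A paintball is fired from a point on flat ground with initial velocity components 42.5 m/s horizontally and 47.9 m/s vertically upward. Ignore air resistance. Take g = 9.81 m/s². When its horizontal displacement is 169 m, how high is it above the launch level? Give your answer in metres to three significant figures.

At x = 169 m, t = x/vₓ = 169/42.50 = 3.976 s.
Height: y = v_y0 t − ½ g t² = 47.90 × 3.976 − 4.905 × 3.976² = 190.5 − 77.56 = 112.9 m.

113 m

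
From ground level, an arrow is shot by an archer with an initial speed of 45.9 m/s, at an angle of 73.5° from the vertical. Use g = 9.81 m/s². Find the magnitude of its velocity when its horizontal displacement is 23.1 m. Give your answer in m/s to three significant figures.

Resolve: vₓ = 45.90 sin 73.5° = 44.01 m/s and v_y0 = 45.90 cos 73.5° = 13.04 m/s.
At x = 23.1 m, t = x/vₓ = 23.1/44.01 = 0.5249 s.
Vertical velocity there: v_y = v_y0 − g t = 13.04 − 9.81 × 0.5249 = 7.887 m/s.
Speed: √(vₓ² + v_y²) = √(44.01² + 7.887²) = 44.71 m/s.

44.7 m/s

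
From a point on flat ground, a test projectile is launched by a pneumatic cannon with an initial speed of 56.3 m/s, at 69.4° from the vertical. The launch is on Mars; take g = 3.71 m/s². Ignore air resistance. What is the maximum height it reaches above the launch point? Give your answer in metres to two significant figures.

Components: vₓ = 56.30 sin 69.4° = 52.70 m/s, v_y0 = 56.30 cos 69.4° = 19.81 m/s.
At the apex v_y = 0, so H = v_y0²/(2g) = 19.81²/7.420 = 52.88 m.

53 m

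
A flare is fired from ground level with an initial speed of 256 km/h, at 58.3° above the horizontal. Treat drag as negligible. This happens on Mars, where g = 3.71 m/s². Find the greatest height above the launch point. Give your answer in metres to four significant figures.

493.3 m

Convert: 256 km/h = 256/3.6 = 71.11 m/s.
Components: vₓ = 71.11 cos 58.3° = 37.37 m/s, v_y0 = 71.11 sin 58.3° = 60.50 m/s.
Maximum height: H = v_y0² / (2g) = 60.50² / (2 × 3.71) = 493.3 m.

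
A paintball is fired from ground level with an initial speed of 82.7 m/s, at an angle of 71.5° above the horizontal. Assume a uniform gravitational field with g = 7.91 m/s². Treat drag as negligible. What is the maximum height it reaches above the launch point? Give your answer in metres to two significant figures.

390 m

vₓ = 82.70 cos 71.5° = 26.24 m/s; v_y0 = 82.70 sin 71.5° = 78.43 m/s.
Peak height H = v_y0² / (2g) = 6150.7 / 15.82 = 388.8 m.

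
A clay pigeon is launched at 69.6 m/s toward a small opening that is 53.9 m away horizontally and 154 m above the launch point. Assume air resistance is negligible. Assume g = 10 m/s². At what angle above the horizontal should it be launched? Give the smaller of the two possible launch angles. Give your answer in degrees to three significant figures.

Trajectory: y = x tanθ − g x² (1 + tan²θ)/(2v₀²). With x = 53.9, y = 154, v₀ = 69.6, g = 10.0:
2.999 tan²θ − 53.9 tanθ + (157.0) = 0.
tanθ = [53.9 ± √(53.9² − 4 × 2.999 × (157.0))] / (2 × 2.999) = (53.9 ± 31.97) / 5.997, giving tanθ = 3.657 or 14.32.
θ = 74.71° or 86.00°; the smaller is 74.71°.

74.7°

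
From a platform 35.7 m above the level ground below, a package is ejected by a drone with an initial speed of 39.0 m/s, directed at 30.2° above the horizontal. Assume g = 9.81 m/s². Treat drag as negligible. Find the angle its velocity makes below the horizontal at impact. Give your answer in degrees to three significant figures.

Components: vₓ = 39.00 cos 30.2° = 33.71 m/s, v_y0 = 39.00 sin 30.2° = 19.62 m/s.
The projectile lands when y = 35.7 + (19.62) t − ½·9.81·t² = 0. Positive root: t = (19.62 + √(19.62² + 2·9.81·35.7)) / 9.81 = (19.62 + 32.94) / 9.81 = 5.358 s.
At impact: v_y = v_y0 − g t = −32.94 m/s; vₓ = 33.71 m/s.
Angle below horizontal: arctan(|v_y|/vₓ) = arctan(32.94/33.71) = 44.34°.

44.3°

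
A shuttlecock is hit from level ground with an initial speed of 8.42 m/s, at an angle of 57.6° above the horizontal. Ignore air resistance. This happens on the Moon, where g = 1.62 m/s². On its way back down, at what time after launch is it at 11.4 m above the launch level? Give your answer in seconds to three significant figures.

Resolve: vₓ = 8.420 cos 57.6° = 4.512 m/s and v_y0 = 8.420 sin 57.6° = 7.109 m/s.
Height y(t) = 7.109 t − 0.8100 t² = 11.4 gives 0.8100 t² − 7.109 t + 11.4 = 0.
Quadratic formula: t = (7.109 ± √13.605) / 1.62 = (7.109 ± 3.689) / 1.62 → t = 2.112 s or 6.665 s.
The descending-branch root is 6.665 s.

6.67 s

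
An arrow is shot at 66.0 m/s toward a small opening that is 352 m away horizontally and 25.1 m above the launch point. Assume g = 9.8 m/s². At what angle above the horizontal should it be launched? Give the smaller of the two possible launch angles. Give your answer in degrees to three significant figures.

31.8°

Trajectory: y = x tanθ − g x² (1 + tan²θ)/(2v₀²). With x = 352, y = 25.1, v₀ = 66.0, g = 9.80:
139.4 tan²θ − 352 tanθ + (164.5) = 0.
tanθ = [352 ± √(352² − 4 × 139.4 × (164.5))] / (2 × 139.4) = (352 ± 179.5) / 278.8, giving tanθ = 0.6190 or 1.907.
θ = 31.76° or 62.32°; the smaller is 31.76°.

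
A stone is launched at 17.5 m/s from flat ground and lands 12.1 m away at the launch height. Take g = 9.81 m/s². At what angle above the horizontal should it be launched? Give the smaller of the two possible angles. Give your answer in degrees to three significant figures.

11.4°

From R = (v₀²/g) sin 2θ: sin 2θ = 9.81 × 12.1 / 306.25 = 0.3876.
2θ = 22.80° or 180° − 22.80° = 157.2°, so θ = 11.40° or 78.60°.
The smaller angle is 11.40°.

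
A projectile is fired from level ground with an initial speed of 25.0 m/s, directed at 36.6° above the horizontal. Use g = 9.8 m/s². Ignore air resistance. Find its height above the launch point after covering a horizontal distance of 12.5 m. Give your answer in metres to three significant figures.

vₓ = 25.00 cos 36.6° = 20.07 m/s; v_y0 = 25.00 sin 36.6° = 14.91 m/s.
Time to reach x = 12.5 m: t = x/vₓ = 12.5/20.07 = 0.6228 s.
Height: y = v_y0 t − ½ g t² = 14.91 × 0.6228 − 4.900 × 0.6228² = 9.283 − 1.901 = 7.383 m.

7.38 m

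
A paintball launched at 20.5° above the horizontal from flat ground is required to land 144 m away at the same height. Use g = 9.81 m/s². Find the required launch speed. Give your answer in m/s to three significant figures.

On level ground R = v₀² sin 2θ / g ⇒ v₀ = √(gR / sin 2θ).
v₀ = √(9.81 × 144 / sin 41.00°) = √(1413 / 0.6561) = √2153.2 = 46.40 m/s.

46.4 m/s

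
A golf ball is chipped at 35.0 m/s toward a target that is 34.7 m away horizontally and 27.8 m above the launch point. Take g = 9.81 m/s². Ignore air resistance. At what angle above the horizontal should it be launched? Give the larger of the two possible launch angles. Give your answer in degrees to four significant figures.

Trajectory: y = x tanθ − g x² (1 + tan²θ)/(2v₀²). With x = 34.7, y = 27.8, v₀ = 35.0, g = 9.81:
4.821 tan²θ − 34.7 tanθ + (32.62) = 0.
tanθ = [34.7 ± √(34.7² − 4 × 4.821 × (32.62))] / (2 × 4.821) = (34.7 ± 23.98) / 9.643, giving tanθ = 1.112 or 6.085.
θ = 48.03° or 80.67°; the larger is 80.67°.

80.67°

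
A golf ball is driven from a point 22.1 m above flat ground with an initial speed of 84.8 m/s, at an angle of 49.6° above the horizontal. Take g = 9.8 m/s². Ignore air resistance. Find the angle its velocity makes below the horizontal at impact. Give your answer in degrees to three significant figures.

51.0°

Horizontal component vₓ = 84.80 cos 49.6° = 54.96 m/s; vertical v_y0 = 84.80 sin 49.6° = 64.58 m/s.
With up positive and y = 0 at the ground: y(t) = 22.1 + (64.58) t − 4.900 t². Setting y = 0 and taking the positive root: t = [64.58 + √(64.58² + 2·9.80·22.1)] / 9.80 = (64.58 + 67.85) / 9.80 = 13.51 s.
At impact: v_y = v_y0 − g t = −67.85 m/s; vₓ = 54.96 m/s.
Angle below horizontal: arctan(|v_y|/vₓ) = arctan(67.85/54.96) = 50.99°.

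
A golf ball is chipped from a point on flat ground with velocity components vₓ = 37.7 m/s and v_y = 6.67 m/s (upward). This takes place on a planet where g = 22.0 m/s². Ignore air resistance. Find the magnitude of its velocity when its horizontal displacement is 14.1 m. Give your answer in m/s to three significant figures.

37.7 m/s

At x = 14.1 m, t = x/vₓ = 14.1/37.70 = 0.3740 s.
Vertical velocity there: v_y = v_y0 − g t = 6.670 − 22.0 × 0.3740 = −1.558 m/s.
Speed: √(vₓ² + v_y²) = √(37.70² + 1.558²) = 37.73 m/s.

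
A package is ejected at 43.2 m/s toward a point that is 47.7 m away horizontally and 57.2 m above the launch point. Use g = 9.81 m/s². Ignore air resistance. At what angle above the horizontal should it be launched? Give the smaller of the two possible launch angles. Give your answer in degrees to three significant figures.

Trajectory: y = x tanθ − g x² (1 + tan²θ)/(2v₀²). With x = 47.7, y = 57.2, v₀ = 43.2, g = 9.81:
5.980 tan²θ − 47.7 tanθ + (63.18) = 0.
tanθ = [47.7 ± √(47.7² − 4 × 5.980 × (63.18))] / (2 × 5.980) = (47.7 ± 27.64) / 11.96, giving tanθ = 1.677 or 6.299.
θ = 59.20° or 80.98°; the smaller is 59.20°.

59.2°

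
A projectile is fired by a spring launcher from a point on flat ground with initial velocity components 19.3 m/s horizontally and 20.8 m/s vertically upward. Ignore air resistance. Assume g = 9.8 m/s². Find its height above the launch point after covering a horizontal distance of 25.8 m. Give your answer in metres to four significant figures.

At x = 25.8 m, t = x/vₓ = 25.8/19.30 = 1.337 s.
Height: y = v_y0 t − ½ g t² = 20.80 × 1.337 − 4.900 × 1.337² = 27.81 − 8.756 = 19.05 m.

19.05 m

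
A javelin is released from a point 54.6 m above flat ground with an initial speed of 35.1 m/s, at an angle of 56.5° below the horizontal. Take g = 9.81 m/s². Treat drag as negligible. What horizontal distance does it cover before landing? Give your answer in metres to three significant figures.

vₓ = 35.10 cos 56.5° = 19.37 m/s; v_y0 = −29.27 m/s (downward).
Vertical motion (up positive, ground at y = 0): 4.905 t² − (−29.27) t − 54.6 = 0, so t = (−29.27 + √(29.27² + 2·9.81·54.6)) / 9.81 = (−29.27 + 43.91) / 9.81 = 1.492 s.
Horizontal distance: R = vₓ t = 19.37 × 1.492 = 28.91 m.

28.9 m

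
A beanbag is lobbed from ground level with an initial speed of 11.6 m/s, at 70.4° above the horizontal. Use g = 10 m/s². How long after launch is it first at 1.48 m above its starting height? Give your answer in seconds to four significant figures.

vₓ = 11.60 cos 70.4° = 3.891 m/s; v_y0 = 11.60 sin 70.4° = 10.93 m/s.
Require v_y0 t − ½ g t² = 1.48, i.e. 5.000 t² − 10.93 t + 1.48 = 0.
t = [10.93 ± √(10.93² − 2·10.0·1.48)] / 10.0 = (10.93 ± 9.477) / 10.0, so t = 0.1451 s or t = 2.041 s.
The first (ascending) time is 0.1451 s.

0.1451 s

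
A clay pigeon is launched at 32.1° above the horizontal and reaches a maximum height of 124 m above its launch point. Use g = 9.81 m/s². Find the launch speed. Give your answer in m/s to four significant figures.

At the peak v_y = 0, so v_y0 = √(2gH) = √(2 × 9.81 × 124) = 49.32 m/s.
v_y0 = v₀ sin θ ⇒ v₀ = 49.32 / sin 32.1° = 92.82 m/s.

92.82 m/s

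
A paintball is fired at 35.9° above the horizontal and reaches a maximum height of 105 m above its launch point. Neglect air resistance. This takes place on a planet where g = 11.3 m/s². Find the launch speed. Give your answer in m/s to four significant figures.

83.08 m/s

At the peak v_y = 0, so v_y0 = √(2gH) = √(2 × 11.3 × 105) = 48.71 m/s.
v_y0 = v₀ sin θ ⇒ v₀ = 48.71 / sin 35.9° = 83.08 m/s.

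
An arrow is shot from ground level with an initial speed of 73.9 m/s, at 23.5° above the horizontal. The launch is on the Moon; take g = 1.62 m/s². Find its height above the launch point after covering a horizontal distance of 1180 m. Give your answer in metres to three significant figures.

vₓ = 73.90 cos 23.5° = 67.77 m/s; v_y0 = 73.90 sin 23.5° = 29.47 m/s.
At x = 1180 m, t = x/vₓ = 1180/67.77 = 17.41 s.
Height: y = v_y0 t − ½ g t² = 29.47 × 17.41 − 0.8100 × 17.41² = 513.1 − 245.6 = 267.5 m.

268 m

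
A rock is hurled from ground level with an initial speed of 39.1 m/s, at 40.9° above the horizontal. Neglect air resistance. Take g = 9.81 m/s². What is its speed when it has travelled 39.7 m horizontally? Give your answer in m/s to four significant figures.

Components: vₓ = 39.10 cos 40.9° = 29.55 m/s, v_y0 = 39.10 sin 40.9° = 25.60 m/s.
x = vₓ t ⇒ t = 39.7/29.55 = 1.343 s.
Vertical velocity there: v_y = v_y0 − g t = 25.60 − 9.81 × 1.343 = 12.42 m/s.
Speed: √(vₓ² + v_y²) = √(29.55² + 12.42²) = 32.06 m/s.

32.06 m/s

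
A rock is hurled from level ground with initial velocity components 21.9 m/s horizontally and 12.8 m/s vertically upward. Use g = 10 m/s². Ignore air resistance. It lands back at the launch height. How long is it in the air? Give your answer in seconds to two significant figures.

It returns to y = 0 when t = 2 v_y0 / g = 2(12.80)/10.0 = 2.560 s.

2.6 s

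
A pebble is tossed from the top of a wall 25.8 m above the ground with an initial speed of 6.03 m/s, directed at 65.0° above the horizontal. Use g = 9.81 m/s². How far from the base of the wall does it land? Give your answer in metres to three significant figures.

Resolve: vₓ = 6.030 cos 65.0° = 2.548 m/s and v_y0 = 6.030 sin 65.0° = 5.465 m/s.
Vertical motion (up positive, ground at y = 0): 4.905 t² − (5.465) t − 25.8 = 0, so t = (5.465 + √(5.465² + 2·9.81·25.8)) / 9.81 = (5.465 + 23.15) / 9.81 = 2.917 s.
Horizontal distance: R = vₓ t = 2.548 × 2.917 = 7.434 m.

7.43 m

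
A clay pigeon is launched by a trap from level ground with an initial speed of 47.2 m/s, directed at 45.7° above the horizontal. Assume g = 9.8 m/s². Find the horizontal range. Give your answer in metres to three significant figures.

227 m

Horizontal component vₓ = 47.20 cos 45.7° = 32.97 m/s; vertical v_y0 = 47.20 sin 45.7° = 33.78 m/s.
Time aloft: T = 2 v_y0 / g = 2 × 33.78 / 9.80 = 6.894 s.
Horizontal distance R = vₓ T = 32.97 × 6.894 = 227.3 m.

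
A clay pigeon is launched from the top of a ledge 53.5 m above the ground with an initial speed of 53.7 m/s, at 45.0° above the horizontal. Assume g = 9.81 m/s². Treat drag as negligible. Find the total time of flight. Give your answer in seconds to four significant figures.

8.959 s

Components: vₓ = 53.70 cos 45.0° = 37.97 m/s, v_y0 = 53.70 sin 45.0° = 37.97 m/s.
The projectile lands when y = 53.5 + (37.97) t − ½·9.81·t² = 0. Positive root: t = (37.97 + √(37.97² + 2·9.81·53.5)) / 9.81 = (37.97 + 49.92) / 9.81 = 8.959 s.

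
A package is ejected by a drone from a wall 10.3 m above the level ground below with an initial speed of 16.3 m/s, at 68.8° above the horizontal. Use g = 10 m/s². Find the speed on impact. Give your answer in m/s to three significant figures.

Horizontal component vₓ = 16.30 cos 68.8° = 5.894 m/s; vertical v_y0 = 16.30 sin 68.8° = 15.20 m/s.
The projectile lands when y = 10.3 + (15.20) t − ½·10.0·t² = 0. Positive root: t = (15.20 + √(15.20² + 2·10.0·10.3)) / 10.0 = (15.20 + 20.90) / 10.0 = 3.610 s.
Vertical velocity at impact: v_y = v_y0 − g t = 15.20 − 10.0 × 3.610 = −20.90 m/s.
Speed: |v| = √(vₓ² + v_y²) = √(5.894² + 20.90²) = 21.72 m/s.

21.7 m/s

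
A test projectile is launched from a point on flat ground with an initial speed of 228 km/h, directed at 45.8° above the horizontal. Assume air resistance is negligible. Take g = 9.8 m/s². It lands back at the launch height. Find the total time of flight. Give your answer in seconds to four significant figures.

Convert: 228 km/h = 228/3.6 = 63.33 m/s.
vₓ = 63.33 cos 45.8° = 44.15 m/s; v_y0 = 63.33 sin 45.8° = 45.40 m/s.
Landing at launch height ⇒ T = 2 v_y0 / g = 2 × 45.40 / 9.80 = 9.266 s.

9.266 s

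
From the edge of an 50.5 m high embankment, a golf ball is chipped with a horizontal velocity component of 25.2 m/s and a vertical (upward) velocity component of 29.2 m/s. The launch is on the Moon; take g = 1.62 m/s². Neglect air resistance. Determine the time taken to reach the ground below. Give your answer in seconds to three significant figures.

Vertical motion (up positive, ground at y = 0): 0.8100 t² − (29.20) t − 50.5 = 0, so t = (29.20 + √(29.20² + 2·1.62·50.5)) / 1.62 = (29.20 + 31.88) / 1.62 = 37.70 s.

37.7 s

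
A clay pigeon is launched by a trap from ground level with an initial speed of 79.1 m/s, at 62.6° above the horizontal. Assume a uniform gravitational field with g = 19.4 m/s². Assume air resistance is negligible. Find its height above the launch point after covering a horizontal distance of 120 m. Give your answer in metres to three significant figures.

Resolve: vₓ = 79.10 cos 62.6° = 36.40 m/s and v_y0 = 79.10 sin 62.6° = 70.23 m/s.
Time to reach x = 120 m: t = x/vₓ = 120/36.40 = 3.297 s.
Height: y = v_y0 t − ½ g t² = 70.23 × 3.297 − 9.700 × 3.297² = 231.5 − 105.4 = 126.1 m.

126 m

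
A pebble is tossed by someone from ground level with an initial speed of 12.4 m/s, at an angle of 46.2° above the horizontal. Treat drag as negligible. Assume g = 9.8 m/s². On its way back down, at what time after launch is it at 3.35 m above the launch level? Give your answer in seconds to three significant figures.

1.30 s

Resolve: vₓ = 12.40 cos 46.2° = 8.583 m/s and v_y0 = 12.40 sin 46.2° = 8.950 m/s.
Height y(t) = 8.950 t − 4.900 t² = 3.35 gives 4.900 t² − 8.950 t + 3.35 = 0.
Quadratic formula: t = (8.950 ± √14.439) / 9.80 = (8.950 ± 3.800) / 9.80 → t = 0.5255 s or 1.301 s.
The descending-branch root is 1.301 s.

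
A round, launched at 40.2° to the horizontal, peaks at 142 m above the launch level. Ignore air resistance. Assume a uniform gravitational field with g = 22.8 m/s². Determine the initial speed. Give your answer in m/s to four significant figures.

At the peak v_y = 0, so v_y0 = √(2gH) = √(2 × 22.8 × 142) = 80.47 m/s.
v_y0 = v₀ sin θ ⇒ v₀ = 80.47 / sin 40.2° = 124.7 m/s.

124.7 m/s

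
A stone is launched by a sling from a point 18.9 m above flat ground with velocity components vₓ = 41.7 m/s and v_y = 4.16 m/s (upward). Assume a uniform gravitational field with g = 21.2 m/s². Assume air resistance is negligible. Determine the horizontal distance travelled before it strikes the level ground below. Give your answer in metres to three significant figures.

With up positive and y = 0 at the ground: y(t) = 18.9 + (4.160) t − 10.60 t². Setting y = 0 and taking the positive root: t = [4.160 + √(4.160² + 2·21.2·18.9)] / 21.2 = (4.160 + 28.61) / 21.2 = 1.546 s.
Horizontal distance: R = vₓ t = 41.70 × 1.546 = 64.46 m.

64.5 m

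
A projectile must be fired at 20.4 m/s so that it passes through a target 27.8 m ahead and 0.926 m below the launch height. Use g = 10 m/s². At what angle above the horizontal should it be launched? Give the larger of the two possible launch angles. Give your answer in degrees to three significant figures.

Trajectory: y = x tanθ − g x² (1 + tan²θ)/(2v₀²). With x = 27.8, y = −0.926, v₀ = 20.4, g = 10.0:
9.285 tan²θ − 27.8 tanθ + (8.359) = 0.
tanθ = [27.8 ± √(27.8² − 4 × 9.285 × (8.359))] / (2 × 9.285) = (27.8 ± 21.50) / 18.57, giving tanθ = 0.3391 or 2.655.
θ = 18.73° or 69.36°; the larger is 69.36°.

69.4°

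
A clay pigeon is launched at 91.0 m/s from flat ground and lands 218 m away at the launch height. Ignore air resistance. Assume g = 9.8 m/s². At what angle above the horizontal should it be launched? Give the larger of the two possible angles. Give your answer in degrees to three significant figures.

82.5°

From R = (v₀²/g) sin 2θ: sin 2θ = 9.80 × 218 / 8281.0 = 0.2580.
2θ = 14.95° or 180° − 14.95° = 165.0°, so θ = 7.475° or 82.52°.
The larger angle is 82.52°.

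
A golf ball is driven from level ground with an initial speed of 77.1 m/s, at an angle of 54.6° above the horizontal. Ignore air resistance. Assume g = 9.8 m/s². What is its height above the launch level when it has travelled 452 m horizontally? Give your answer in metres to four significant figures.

Components: vₓ = 77.10 cos 54.6° = 44.66 m/s, v_y0 = 77.10 sin 54.6° = 62.85 m/s.
x = vₓ t ⇒ t = 452/44.66 = 10.12 s.
Height: y = v_y0 t − ½ g t² = 62.85 × 10.12 − 4.900 × 10.12² = 636.0 − 501.9 = 134.2 m.

134.2 m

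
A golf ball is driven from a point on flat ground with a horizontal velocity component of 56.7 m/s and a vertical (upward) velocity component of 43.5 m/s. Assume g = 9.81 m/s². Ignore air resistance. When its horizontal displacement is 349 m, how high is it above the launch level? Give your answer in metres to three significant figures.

At x = 349 m, t = x/vₓ = 349/56.70 = 6.155 s.
Height: y = v_y0 t − ½ g t² = 43.50 × 6.155 − 4.905 × 6.155² = 267.8 − 185.8 = 81.92 m.

81.9 m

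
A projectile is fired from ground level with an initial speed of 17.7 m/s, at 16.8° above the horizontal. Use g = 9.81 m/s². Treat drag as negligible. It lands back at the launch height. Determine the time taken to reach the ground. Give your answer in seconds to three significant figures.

Horizontal component vₓ = 17.70 cos 16.8° = 16.94 m/s; vertical v_y0 = 17.70 sin 16.8° = 5.116 m/s.
Time of flight on level ground: T = 2 v_y0 / g = 2 × 5.116 / 9.81 = 1.043 s.

1.04 s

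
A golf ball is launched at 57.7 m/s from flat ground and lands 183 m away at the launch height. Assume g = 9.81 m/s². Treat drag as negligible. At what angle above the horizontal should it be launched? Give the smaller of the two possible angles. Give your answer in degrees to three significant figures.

R = v₀² sin 2θ / g gives sin 2θ = gR/v₀² = 9.81·183/57.7² = 0.5392.
2θ = 32.63° or 180° − 32.63° = 147.4°, so θ = 16.32° or 73.68°.
The smaller angle is 16.32°.

16.3°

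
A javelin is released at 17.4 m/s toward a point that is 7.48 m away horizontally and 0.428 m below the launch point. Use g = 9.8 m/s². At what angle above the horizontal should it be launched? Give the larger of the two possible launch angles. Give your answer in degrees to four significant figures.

83.04°

Trajectory: y = x tanθ − g x² (1 + tan²θ)/(2v₀²). With x = 7.48, y = −0.428, v₀ = 17.4, g = 9.80:
0.9055 tan²θ − 7.48 tanθ + (0.4775) = 0.
tanθ = [7.48 ± √(7.48² − 4 × 0.9055 × (0.4775))] / (2 × 0.9055) = (7.48 ± 7.363) / 1.811, giving tanθ = 0.06434 or 8.196.
θ = 3.681° or 83.04°; the larger is 83.04°.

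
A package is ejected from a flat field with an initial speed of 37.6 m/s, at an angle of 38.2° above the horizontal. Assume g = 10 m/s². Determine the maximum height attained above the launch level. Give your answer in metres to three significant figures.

27.0 m

vₓ = 37.60 cos 38.2° = 29.55 m/s; v_y0 = 37.60 sin 38.2° = 23.25 m/s.
Maximum height: H = v_y0² / (2g) = 23.25² / (2 × 10.0) = 27.03 m.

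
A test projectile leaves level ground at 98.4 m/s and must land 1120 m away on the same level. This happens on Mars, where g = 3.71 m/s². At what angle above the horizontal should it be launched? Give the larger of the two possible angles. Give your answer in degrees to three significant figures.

77.3°

Level-ground range R = v₀² sin(2θ)/g ⇒ sin(2θ) = gR/v₀² = 3.71 × 1120 / 98.4² = 0.4291.
2θ = 25.41° or 180° − 25.41° = 154.6°, so θ = 12.71° or 77.29°.
The larger angle is 77.29°.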